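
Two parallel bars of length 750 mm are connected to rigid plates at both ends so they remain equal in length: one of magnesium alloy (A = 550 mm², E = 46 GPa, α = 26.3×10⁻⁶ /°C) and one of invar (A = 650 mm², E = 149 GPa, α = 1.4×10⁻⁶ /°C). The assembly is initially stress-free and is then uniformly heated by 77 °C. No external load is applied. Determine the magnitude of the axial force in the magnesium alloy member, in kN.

Both members must finish at the same length. With the larger α, the magnesium alloy tends to over-expand; the plates restrain it, putting the magnesium alloy in compression and the invar in tension. With no external load the two internal forces are equal and opposite, magnitude P.
Compatibility of the two members (thermal + elastic change equal): (α₁ − α₂)ΔT = P·[1/(A₁E₁) + 1/(A₂E₂)].
|α₁ − α₂|·ΔT = 24.9×10⁻⁶ × 77 = 0.001917.
1/(A₁E₁) + 1/(A₂E₂) = 1/(550×46×10³) + 1/(650×149×10³) = 4.985×10⁻⁸ N⁻¹.
P = 0.001917 / 4.985×10⁻⁸ = 38460 N = 38.46 kN.

P ≈ 38.5 kN (compressive in the magnesium alloy)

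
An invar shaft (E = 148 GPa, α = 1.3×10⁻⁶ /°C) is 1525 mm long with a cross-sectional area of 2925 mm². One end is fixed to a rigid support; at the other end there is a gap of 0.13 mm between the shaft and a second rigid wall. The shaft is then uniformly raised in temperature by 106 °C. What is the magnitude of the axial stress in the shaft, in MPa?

Unrestrained expansion: δ_free = αΔT L = 1.3×10⁻⁶ × 106 × 1525 = 0.2101 mm.
After closing the 0.13 mm clearance, 0.2101 − 0.13 = 0.08015 mm of expansion remains to be suppressed by the wall.
So σ = E(δ_free − g)/L = 148×10³ × 0.08015/1525 = 7.778 MPa.

σ ≈ 7.78 MPa (compressive)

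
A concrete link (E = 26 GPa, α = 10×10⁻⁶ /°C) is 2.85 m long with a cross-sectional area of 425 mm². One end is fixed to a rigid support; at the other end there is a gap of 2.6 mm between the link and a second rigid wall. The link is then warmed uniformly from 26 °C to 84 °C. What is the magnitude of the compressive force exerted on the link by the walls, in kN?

P ≈ 0 kN

Free thermal elongation = αΔT L = 10×10⁻⁶ × 58 × 2850 = 1.653 mm.
Since δ_free = 1.65 mm is less than the 2.6 mm gap, the link never touches the wall. No axial force develops.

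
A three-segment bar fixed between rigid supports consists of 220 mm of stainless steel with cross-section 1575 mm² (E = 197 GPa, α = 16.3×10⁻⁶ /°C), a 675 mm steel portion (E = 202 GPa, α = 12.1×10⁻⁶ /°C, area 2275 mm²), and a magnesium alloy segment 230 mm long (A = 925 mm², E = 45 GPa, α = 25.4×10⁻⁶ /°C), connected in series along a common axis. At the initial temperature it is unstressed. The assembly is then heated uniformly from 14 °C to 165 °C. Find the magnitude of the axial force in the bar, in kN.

P ≈ 345 kN (compressive)

With the walls removed the bar would change length by δ_free = Σ αᵢΔT Lᵢ = 16.3×10⁻⁶×151×220 + 12.1×10⁻⁶×151×675 + 25.4×10⁻⁶×151×230 = 2.657 mm.
The walls prevent any net length change, so an axial force P (same in every segment) develops. Compatibility: P · Σ Lᵢ/(AᵢEᵢ) = δ_free.
Σ Lᵢ/(AᵢEᵢ) = 220/(1575×197×10³) + 675/(2275×202×10³) + 230/(925×45×10³) = 7.703×10⁻⁶ mm/N.
Hence P = δ_free / Σ(L/AE) = 2.657/7.703×10⁻⁶ = 344.9 kN (compressive).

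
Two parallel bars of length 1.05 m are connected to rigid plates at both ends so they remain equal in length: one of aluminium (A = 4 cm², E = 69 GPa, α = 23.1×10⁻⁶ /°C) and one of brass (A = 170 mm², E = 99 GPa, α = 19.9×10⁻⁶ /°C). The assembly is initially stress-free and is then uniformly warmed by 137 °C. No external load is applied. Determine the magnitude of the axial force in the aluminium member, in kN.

P ≈ 4.58 kN (compressive in the aluminium)

Equilibrium of a rigid end plate with no external load gives equal and opposite internal forces ±P in the two members. Since α_{aluminium} > α_{brass}, heating drives the aluminium into compression and the brass into tension.
Equating the net (thermal + elastic) strains gives |α₁ − α₂|·ΔT = P·[1/(A₁E₁) + 1/(A₂E₂)].
|α₁ − α₂|·ΔT = 3.2×10⁻⁶ × 137 = 0.0004384.
1/(A₁E₁) + 1/(A₂E₂) = 1/(400×69×10³) + 1/(170×99×10³) = 9.565×10⁻⁸ N⁻¹.
So P = 0.0004384 / 9.565×10⁻⁸ = 4.583 kN.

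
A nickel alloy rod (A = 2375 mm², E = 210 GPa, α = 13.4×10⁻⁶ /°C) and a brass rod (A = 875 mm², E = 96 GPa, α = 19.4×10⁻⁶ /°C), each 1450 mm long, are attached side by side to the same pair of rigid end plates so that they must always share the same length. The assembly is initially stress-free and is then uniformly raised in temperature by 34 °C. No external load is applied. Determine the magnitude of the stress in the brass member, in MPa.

σ ≈ 16.8 MPa (compressive)

The brass has the larger α, so on heating it would change length more than the nickel alloy if both were free. The rigid plates force a common final length, so the brass is put into compression and the nickel alloy into tension, with equal and opposite forces P (no external load).
Setting the final lengths equal and cancelling L: (α₁ − α₂)ΔT = P/(A₁E₁) + P/(A₂E₂).
|α₁ − α₂|·ΔT = 6×10⁻⁶ × 34 = 0.000204.
1/(A₁E₁) + 1/(A₂E₂) = 1/(2375×210×10³) + 1/(875×96×10³) = 1.391×10⁻⁸ N⁻¹.
P = 0.000204 / 1.391×10⁻⁸ = 14670 N = 14.67 kN.
σ_{brass} = P/A₂ = 14670/875 = 16.76 MPa, compressive.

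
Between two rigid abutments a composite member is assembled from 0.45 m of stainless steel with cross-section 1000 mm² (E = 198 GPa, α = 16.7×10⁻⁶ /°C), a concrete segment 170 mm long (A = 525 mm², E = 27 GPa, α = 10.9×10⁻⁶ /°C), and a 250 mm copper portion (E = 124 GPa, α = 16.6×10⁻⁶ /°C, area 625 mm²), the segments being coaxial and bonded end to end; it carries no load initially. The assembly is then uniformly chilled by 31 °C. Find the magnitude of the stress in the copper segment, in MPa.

With the walls removed the bar would change length by δ_free = Σ αᵢΔT Lᵢ = 16.7×10⁻⁶×31×450 + 10.9×10⁻⁶×31×170 + 16.6×10⁻⁶×31×250 = 0.4191 mm.
Since the ends are fixed, an axial force P builds up, equal in every segment, with P · Σ Lᵢ/(AᵢEᵢ) = δ_free.
Σ Lᵢ/(AᵢEᵢ) = 450/(1000×198×10³) + 170/(525×27×10³) + 250/(625×124×10³) = 1.749×10⁻⁵ mm/N.
P = 0.4191 / 1.749×10⁻⁵ = 23960 N = 23.96 kN, tensile.
σ_{copper} = P / A = 23960 / 625 = 38.33 MPa.

σ ≈ 38.3 MPa (tensile)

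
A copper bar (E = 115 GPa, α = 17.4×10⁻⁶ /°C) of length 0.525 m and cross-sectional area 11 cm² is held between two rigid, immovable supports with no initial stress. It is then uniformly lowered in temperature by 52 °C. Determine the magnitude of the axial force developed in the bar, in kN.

P ≈ 114 kN (tensile)

Full restraint means ε = 0, so the stress is σ = EαΔT = 115×10³ × 17.4×10⁻⁶ × 52 = 104.1 MPa.
Then P = σA = 104.1 × 1100 mm² = 114.5 kN, tensile.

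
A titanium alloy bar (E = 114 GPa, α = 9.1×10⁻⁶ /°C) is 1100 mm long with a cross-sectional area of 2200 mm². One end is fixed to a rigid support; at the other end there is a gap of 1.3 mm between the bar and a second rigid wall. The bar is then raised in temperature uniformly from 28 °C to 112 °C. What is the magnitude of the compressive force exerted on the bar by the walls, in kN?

P ≈ 0 kN

If the wall were absent the bar would grow by αΔT L = 9.1×10⁻⁶ × 84 × 1100 = 0.8408 mm.
This is smaller than the 1.3 mm clearance, so the bar expands freely without reaching the stop — the stress is zero.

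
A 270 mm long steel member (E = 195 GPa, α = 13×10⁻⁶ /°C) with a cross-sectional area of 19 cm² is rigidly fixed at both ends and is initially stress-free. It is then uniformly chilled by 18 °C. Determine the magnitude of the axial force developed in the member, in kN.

P ≈ 86.7 kN (tensile)

Full restraint means ε = 0, so the stress is σ = EαΔT = 195×10³ × 13×10⁻⁶ × 18 = 45.63 MPa.
Axial force P = σA = 45.63 × 1900 = 86700 N = 86.7 kN, tensile.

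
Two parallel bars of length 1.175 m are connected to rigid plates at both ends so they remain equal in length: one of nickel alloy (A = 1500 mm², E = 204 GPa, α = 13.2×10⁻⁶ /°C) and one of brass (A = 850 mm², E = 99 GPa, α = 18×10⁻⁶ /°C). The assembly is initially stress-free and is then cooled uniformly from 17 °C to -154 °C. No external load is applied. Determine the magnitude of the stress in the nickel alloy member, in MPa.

The brass has the larger α, so on cooling it would change length more than the nickel alloy if both were free. The rigid plates force a common final length, so the brass is put into tension and the nickel alloy into compression, with equal and opposite forces P (no external load).
Equating the net (thermal + elastic) strains gives |α₁ − α₂|·ΔT = P·[1/(A₁E₁) + 1/(A₂E₂)].
|α₁ − α₂|·ΔT = 4.8×10⁻⁶ × 171 = 0.0008208.
1/(A₁E₁) + 1/(A₂E₂) = 1/(1500×204×10³) + 1/(850×99×10³) = 1.515×10⁻⁸ N⁻¹.
P = 0.0008208 / 1.515×10⁻⁸ = 54170 N = 54.17 kN.
σ_{nickel alloy} = P/A₁ = 54170/1500 = 36.12 MPa, compressive.

σ ≈ 36.1 MPa (compressive)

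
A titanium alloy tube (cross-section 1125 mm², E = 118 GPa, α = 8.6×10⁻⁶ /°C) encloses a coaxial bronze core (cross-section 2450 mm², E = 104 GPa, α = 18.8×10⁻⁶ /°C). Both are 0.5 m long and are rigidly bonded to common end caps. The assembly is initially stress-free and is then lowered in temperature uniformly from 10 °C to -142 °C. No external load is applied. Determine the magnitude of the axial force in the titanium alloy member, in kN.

The bronze has the larger α, so on cooling it would change length more than the titanium alloy if both were free. The rigid plates force a common final length, so the bronze is put into tension and the titanium alloy into compression, with equal and opposite forces P (no external load).
Equating the net (thermal + elastic) strains gives |α₁ − α₂|·ΔT = P·[1/(A₁E₁) + 1/(A₂E₂)].
|α₁ − α₂|·ΔT = 10.2×10⁻⁶ × 152 = 0.00155.
1/(A₁E₁) + 1/(A₂E₂) = 1/(1125×118×10³) + 1/(2450×104×10³) = 1.146×10⁻⁸ N⁻¹.
So P = 0.00155 / 1.146×10⁻⁸ = 135.3 kN.

P ≈ 135 kN (compressive in the titanium alloy)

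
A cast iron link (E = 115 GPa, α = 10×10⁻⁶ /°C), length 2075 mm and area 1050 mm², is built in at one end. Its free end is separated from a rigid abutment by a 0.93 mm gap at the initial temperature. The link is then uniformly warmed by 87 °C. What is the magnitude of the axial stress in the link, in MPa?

σ ≈ 48.5 MPa (compressive)

If the wall were absent the link would grow by αΔT L = 10×10⁻⁶ × 87 × 2075 = 1.805 mm.
This exceeds the 0.93 mm gap, so the wall pushes back. The portion of expansion that must be recovered elastically is δ_free − gap = 1.805 − 0.93 = 0.8752 mm.
Compatibility: PL/(AE) = 0.8752 mm, so σ = P/A = E × (0.8752/2075) = 48.51 MPa.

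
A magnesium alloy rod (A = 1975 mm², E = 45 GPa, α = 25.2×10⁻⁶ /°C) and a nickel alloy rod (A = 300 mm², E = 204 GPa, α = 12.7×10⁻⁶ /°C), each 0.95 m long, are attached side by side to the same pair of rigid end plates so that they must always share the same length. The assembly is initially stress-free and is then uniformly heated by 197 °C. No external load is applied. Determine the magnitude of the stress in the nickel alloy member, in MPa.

The magnesium alloy has the larger α, so on heating it would change length more than the nickel alloy if both were free. The rigid plates force a common final length, so the magnesium alloy is put into compression and the nickel alloy into tension, with equal and opposite forces P (no external load).
Equating the net (thermal + elastic) strains gives |α₁ − α₂|·ΔT = P·[1/(A₁E₁) + 1/(A₂E₂)].
|α₁ − α₂|·ΔT = 12.5×10⁻⁶ × 197 = 0.002462.
1/(A₁E₁) + 1/(A₂E₂) = 1/(1975×45×10³) + 1/(300×204×10³) = 2.759×10⁻⁸ N⁻¹.
P = 0.002462 / 2.759×10⁻⁸ = 89250 N = 89.25 kN.
σ_{nickel alloy} = P/A₂ = 89250/300 = 297.5 MPa, tensile.

σ ≈ 297 MPa (tensile)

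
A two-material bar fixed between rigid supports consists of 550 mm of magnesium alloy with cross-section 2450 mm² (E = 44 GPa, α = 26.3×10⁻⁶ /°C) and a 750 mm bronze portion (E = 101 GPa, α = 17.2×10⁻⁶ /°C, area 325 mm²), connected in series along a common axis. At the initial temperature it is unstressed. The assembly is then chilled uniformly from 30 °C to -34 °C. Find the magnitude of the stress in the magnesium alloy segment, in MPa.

Free thermal contraction of the whole bar: Σ αᵢΔT Lᵢ = 26.3×10⁻⁶×64×550 + 17.2×10⁻⁶×64×750 = 1.751 mm.
The rigid supports impose zero overall length change; the single axial force P common to all segments must satisfy P Σ Lᵢ/(AᵢEᵢ) = δ_free.
Σ Lᵢ/(AᵢEᵢ) = 550/(2450×44×10³) + 750/(325×101×10³) = 2.795×10⁻⁵ mm/N.
P = 1.751 / 2.795×10⁻⁵ = 62660 N = 62.66 kN, tensile.
σ_{magnesium alloy} = P / A = 62660 / 2450 = 25.58 MPa.

σ ≈ 25.6 MPa (tensile)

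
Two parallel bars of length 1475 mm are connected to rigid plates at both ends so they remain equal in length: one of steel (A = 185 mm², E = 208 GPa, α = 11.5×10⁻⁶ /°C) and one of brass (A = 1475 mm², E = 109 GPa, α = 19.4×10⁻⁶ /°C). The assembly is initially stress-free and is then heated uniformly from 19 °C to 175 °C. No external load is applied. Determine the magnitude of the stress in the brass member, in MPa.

Both members must finish at the same length. With the larger α, the brass tends to over-expand; the plates restrain it, putting the brass in compression and the steel in tension. With no external load the two internal forces are equal and opposite, magnitude P.
Compatibility of the two members (thermal + elastic change equal): (α₁ − α₂)ΔT = P·[1/(A₁E₁) + 1/(A₂E₂)].
|α₁ − α₂|·ΔT = 7.9×10⁻⁶ × 156 = 0.001232.
1/(A₁E₁) + 1/(A₂E₂) = 1/(185×208×10³) + 1/(1475×109×10³) = 3.221×10⁻⁸ N⁻¹.
P = 0.001232 / 3.221×10⁻⁸ = 38260 N = 38.26 kN.
σ_{brass} = P/A₂ = 38260/1475 = 25.94 MPa, compressive.

σ ≈ 25.9 MPa (compressive)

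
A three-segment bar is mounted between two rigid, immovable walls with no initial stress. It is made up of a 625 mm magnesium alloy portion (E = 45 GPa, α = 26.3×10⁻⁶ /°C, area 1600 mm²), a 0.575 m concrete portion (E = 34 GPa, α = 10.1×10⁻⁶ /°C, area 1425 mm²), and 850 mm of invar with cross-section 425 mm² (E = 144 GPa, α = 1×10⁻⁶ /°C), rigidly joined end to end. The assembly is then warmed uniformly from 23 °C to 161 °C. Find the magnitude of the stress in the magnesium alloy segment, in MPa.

If the supports were absent, the total length change would be Σ αᵢΔT Lᵢ = 26.3×10⁻⁶×138×625 + 10.1×10⁻⁶×138×575 + 1×10⁻⁶×138×850 = 3.187 mm.
Since the ends are fixed, an axial force P builds up, equal in every segment, with P · Σ Lᵢ/(AᵢEᵢ) = δ_free.
The series flexibility is Σ Lᵢ/(AᵢEᵢ) = 625/(1600×45×10³) + 575/(1425×34×10³) + 850/(425×144×10³) = 3.444×10⁻⁵ mm/N.
So P = 3.187 / 3.444×10⁻⁵ = 92.55 kN, compressive.
σ_{magnesium alloy} = P / A = 92550 / 1600 = 57.84 MPa.

σ ≈ 57.8 MPa (compressive)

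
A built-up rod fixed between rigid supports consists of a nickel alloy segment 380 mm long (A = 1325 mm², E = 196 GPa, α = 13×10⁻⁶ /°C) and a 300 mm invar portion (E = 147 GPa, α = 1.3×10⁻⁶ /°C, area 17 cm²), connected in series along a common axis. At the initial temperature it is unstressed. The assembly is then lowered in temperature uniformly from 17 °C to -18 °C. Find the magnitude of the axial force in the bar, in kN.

P ≈ 70 kN (tensile)

With the walls removed the bar would change length by δ_free = Σ αᵢΔT Lᵢ = 13×10⁻⁶×35×380 + 1.3×10⁻⁶×35×300 = 0.1865 mm.
The walls prevent any net length change, so an axial force P (same in every segment) develops. Compatibility: P · Σ Lᵢ/(AᵢEᵢ) = δ_free.
Σ Lᵢ/(AᵢEᵢ) = 380/(1325×196×10³) + 300/(1700×147×10³) = 2.664×10⁻⁶ mm/N.
Hence P = δ_free / Σ(L/AE) = 0.1865/2.664×10⁻⁶ = 70.03 kN (tensile).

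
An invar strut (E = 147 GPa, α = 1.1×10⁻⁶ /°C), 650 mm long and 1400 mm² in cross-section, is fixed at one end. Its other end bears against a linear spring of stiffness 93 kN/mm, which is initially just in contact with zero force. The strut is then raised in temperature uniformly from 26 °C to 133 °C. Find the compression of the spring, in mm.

δ ≈ 0.0591 mm

If the spring were absent the strut would lengthen by αΔT L = 1.1×10⁻⁶ × 107 × 650 = 0.07651 mm.
With a force P in the spring, the elastic change of the strut is PL/(AE) and that of the spring is P/k; compatibility requires their sum to equal δ_free.
So P = δ_free / [L/(AE) + 1/k] = 0.07651 / [ 650/(1400×147×10³) + 1/(93×10³) ].
P = 0.07651 / 1.391×10⁻⁵ = 5500 N.
Spring compression = P/k = 5500/(93×10³) = 0.05914 mm.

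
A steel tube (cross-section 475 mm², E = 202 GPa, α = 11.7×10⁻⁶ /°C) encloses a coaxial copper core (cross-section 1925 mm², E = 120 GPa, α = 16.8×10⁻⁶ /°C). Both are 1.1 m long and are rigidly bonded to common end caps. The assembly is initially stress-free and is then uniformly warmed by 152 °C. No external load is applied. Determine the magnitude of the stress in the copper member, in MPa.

σ ≈ 27.3 MPa (compressive)

The copper has the larger α, so on heating it would change length more than the steel if both were free. The rigid plates force a common final length, so the copper is put into compression and the steel into tension, with equal and opposite forces P (no external load).
Equating the net (thermal + elastic) strains gives |α₁ − α₂|·ΔT = P·[1/(A₁E₁) + 1/(A₂E₂)].
|α₁ − α₂|·ΔT = 5.1×10⁻⁶ × 152 = 0.0007752.
1/(A₁E₁) + 1/(A₂E₂) = 1/(475×202×10³) + 1/(1925×120×10³) = 1.475×10⁻⁸ N⁻¹.
P = 0.0007752 / 1.475×10⁻⁸ = 52550 N = 52.55 kN.
σ_{copper} = P/A₂ = 52550/1925 = 27.3 MPa, compressive.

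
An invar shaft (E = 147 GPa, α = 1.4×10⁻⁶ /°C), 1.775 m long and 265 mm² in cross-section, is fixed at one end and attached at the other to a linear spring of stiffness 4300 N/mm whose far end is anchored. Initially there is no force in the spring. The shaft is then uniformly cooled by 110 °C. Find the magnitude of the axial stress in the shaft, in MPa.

σ ≈ 3.71 MPa (tensile)

Free thermal contraction: δ_free = αΔT L = 1.4×10⁻⁶ × 110 × 1775 = 0.2733 mm.
Let P be the tensile force in the spring. The shaft extends elastically by PL/(AE) and the spring stretches by P/k; together these equal δ_free.
So P = δ_free / [L/(AE) + 1/k] = 0.2733 / [ 1775/(265×147×10³) + 1/(4300) ].
P = 0.2733 / 0.0002781 = 982.8 N.
σ = P/A = 982.8/265 = 3.709 MPa.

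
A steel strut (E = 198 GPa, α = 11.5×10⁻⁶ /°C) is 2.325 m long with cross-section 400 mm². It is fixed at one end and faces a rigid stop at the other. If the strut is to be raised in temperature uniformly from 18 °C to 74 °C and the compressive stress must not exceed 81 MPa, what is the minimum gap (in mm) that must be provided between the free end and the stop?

With no wall the strut would lengthen by αΔT L = 11.5×10⁻⁶ × 56 × 2325 = 1.497 mm.
A stress of 81 MPa corresponds to the wall pushing the strut back by σL/E = 81×2325/(198×10³) = 0.9511 mm.
So the gap has to take up the difference, g_min = δ_free − σL/E = 1.497 − 0.9511 = 0.5462 mm.

g ≈ 0.546 mm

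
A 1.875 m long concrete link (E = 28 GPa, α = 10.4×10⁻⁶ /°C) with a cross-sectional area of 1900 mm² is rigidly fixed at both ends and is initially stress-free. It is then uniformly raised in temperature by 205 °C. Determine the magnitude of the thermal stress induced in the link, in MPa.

σ ≈ 59.7 MPa (compressive)

With length fixed, the mechanical strain must cancel the thermal strain αΔT = 10.4×10⁻⁶ × 205 = 2132×10⁻⁶.
The stress required to suppress this strain is σ = Eε = 28×10³ × 2132×10⁻⁶ = 59.7 MPa, compressive since the link is trying to expand.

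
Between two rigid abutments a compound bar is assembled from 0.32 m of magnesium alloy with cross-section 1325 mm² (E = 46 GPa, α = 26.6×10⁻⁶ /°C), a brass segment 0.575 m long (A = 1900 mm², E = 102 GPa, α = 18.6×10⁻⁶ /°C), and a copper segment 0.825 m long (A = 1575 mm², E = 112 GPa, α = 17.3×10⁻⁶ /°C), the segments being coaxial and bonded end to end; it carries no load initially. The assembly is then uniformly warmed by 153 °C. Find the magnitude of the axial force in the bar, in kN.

P ≈ 397 kN (compressive)

Free thermal expansion of the whole bar: Σ αᵢΔT Lᵢ = 26.6×10⁻⁶×153×320 + 18.6×10⁻⁶×153×575 + 17.3×10⁻⁶×153×825 = 5.122 mm.
The rigid supports impose zero overall length change; the single axial force P common to all segments must satisfy P Σ Lᵢ/(AᵢEᵢ) = δ_free.
Σ Lᵢ/(AᵢEᵢ) = 320/(1325×46×10³) + 575/(1900×102×10³) + 825/(1575×112×10³) = 1.289×10⁻⁵ mm/N.
P = 5.122 / 1.289×10⁻⁵ = 397300 N = 397.3 kN, compressive.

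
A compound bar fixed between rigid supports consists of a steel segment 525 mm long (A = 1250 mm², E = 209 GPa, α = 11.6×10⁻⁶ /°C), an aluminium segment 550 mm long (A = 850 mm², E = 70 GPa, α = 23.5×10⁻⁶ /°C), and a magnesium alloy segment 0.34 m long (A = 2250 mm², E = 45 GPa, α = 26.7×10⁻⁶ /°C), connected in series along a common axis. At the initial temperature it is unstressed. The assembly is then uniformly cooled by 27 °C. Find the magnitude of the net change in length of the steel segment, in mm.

With the walls removed the bar would change length by δ_free = Σ αᵢΔT Lᵢ = 11.6×10⁻⁶×27×525 + 23.5×10⁻⁶×27×550 + 26.7×10⁻⁶×27×340 = 0.7585 mm.
Since the ends are fixed, an axial force P builds up, equal in every segment, with P · Σ Lᵢ/(AᵢEᵢ) = δ_free.
Σ Lᵢ/(AᵢEᵢ) = 525/(1250×209×10³) + 550/(850×70×10³) + 340/(2250×45×10³) = 1.461×10⁻⁵ mm/N.
Hence P = δ_free / Σ(L/AE) = 0.7585/1.461×10⁻⁵ = 51.91 kN (tensile).
For the steel segment, free thermal change = 11.6×10⁻⁶×27×525 = 0.1644 mm and elastic change from P = 51910×525/(1250×209×10³) = 0.1043 mm; these oppose, so the net change is 0.0601 mm (segment shortens).

|ΔL| ≈ 0.0601 mm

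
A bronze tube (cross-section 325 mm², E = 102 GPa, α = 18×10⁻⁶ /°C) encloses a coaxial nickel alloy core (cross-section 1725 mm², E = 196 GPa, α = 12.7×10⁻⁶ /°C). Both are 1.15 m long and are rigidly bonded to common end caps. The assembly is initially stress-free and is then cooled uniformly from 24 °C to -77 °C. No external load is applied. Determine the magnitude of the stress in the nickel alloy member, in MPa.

σ ≈ 9.37 MPa (compressive)

Both members must finish at the same length. With the larger α, the bronze tends to over-contract; the plates restrain it, putting the bronze in tension and the nickel alloy in compression. With no external load the two internal forces are equal and opposite, magnitude P.
Equating the net (thermal + elastic) strains gives |α₁ − α₂|·ΔT = P·[1/(A₁E₁) + 1/(A₂E₂)].
|α₁ − α₂|·ΔT = 5.3×10⁻⁶ × 101 = 0.0005353.
1/(A₁E₁) + 1/(A₂E₂) = 1/(325×102×10³) + 1/(1725×196×10³) = 3.312×10⁻⁸ N⁻¹.
So P = 0.0005353 / 3.312×10⁻⁸ = 16.16 kN.
σ_{nickel alloy} = P/A₂ = 16160/1725 = 9.369 MPa, compressive.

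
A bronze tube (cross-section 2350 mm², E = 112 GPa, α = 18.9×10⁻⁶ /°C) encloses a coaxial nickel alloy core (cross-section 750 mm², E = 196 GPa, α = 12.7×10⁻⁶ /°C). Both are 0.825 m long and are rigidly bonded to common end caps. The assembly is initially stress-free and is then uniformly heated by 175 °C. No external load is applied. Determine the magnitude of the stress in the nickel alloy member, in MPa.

σ ≈ 136 MPa (tensile)

Equilibrium of a rigid end plate with no external load gives equal and opposite internal forces ±P in the two members. Since α_{bronze} > α_{nickel alloy}, heating drives the bronze into compression and the nickel alloy into tension.
Setting the final lengths equal and cancelling L: (α₁ − α₂)ΔT = P/(A₁E₁) + P/(A₂E₂).
|α₁ − α₂|·ΔT = 6.2×10⁻⁶ × 175 = 0.001085.
1/(A₁E₁) + 1/(A₂E₂) = 1/(2350×112×10³) + 1/(750×196×10³) = 1.06×10⁻⁸ N⁻¹.
So P = 0.001085 / 1.06×10⁻⁸ = 102.3 kN.
σ_{nickel alloy} = P/A₂ = 102300/750 = 136.5 MPa, tensile.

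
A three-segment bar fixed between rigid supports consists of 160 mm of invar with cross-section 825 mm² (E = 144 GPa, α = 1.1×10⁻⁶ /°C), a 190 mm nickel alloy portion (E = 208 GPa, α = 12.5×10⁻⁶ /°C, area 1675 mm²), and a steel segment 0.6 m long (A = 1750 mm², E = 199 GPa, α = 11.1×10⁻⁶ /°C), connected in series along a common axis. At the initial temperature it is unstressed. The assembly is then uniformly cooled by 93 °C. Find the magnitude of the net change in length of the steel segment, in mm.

|ΔL| ≈ 0.211 mm

With the walls removed the bar would change length by δ_free = Σ αᵢΔT Lᵢ = 1.1×10⁻⁶×93×160 + 12.5×10⁻⁶×93×190 + 11.1×10⁻⁶×93×600 = 0.8566 mm.
Since the ends are fixed, an axial force P builds up, equal in every segment, with P · Σ Lᵢ/(AᵢEᵢ) = δ_free.
The series flexibility is Σ Lᵢ/(AᵢEᵢ) = 160/(825×144×10³) + 190/(1675×208×10³) + 600/(1750×199×10³) = 3.615×10⁻⁶ mm/N.
Hence P = δ_free / Σ(L/AE) = 0.8566/3.615×10⁻⁶ = 237 kN (tensile).
For the steel segment, free thermal change = 11.1×10⁻⁶×93×600 = 0.6194 mm and elastic change from P = 237000×600/(1750×199×10³) = 0.4083 mm; these oppose, so the net change is 0.211 mm (segment shortens).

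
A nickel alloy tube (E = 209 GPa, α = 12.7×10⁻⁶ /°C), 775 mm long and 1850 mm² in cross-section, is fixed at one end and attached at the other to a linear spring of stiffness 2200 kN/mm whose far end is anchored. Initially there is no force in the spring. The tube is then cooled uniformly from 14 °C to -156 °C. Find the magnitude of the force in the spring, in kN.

P ≈ 680 kN

The unrestrained thermal change is αΔT L = 12.7×10⁻⁶ × 170 × 775 = 1.673 mm.
Let P be the tensile force in the spring. The tube extends elastically by PL/(AE) and the spring stretches by P/k; together these equal δ_free.
So P = δ_free / [L/(AE) + 1/k] = 1.673 / [ 775/(1850×209×10³) + 1/(2200×10³) ].
P = 1.673 / 2.459×10⁻⁶ = 680500 N.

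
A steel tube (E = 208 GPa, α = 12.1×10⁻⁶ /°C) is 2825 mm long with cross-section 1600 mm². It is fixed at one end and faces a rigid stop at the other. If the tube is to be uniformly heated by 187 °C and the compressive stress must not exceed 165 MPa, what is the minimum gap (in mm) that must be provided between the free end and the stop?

g ≈ 4.15 mm

Free expansion if unrestrained: δ_free = αΔT L = 12.1×10⁻⁶ × 187 × 2825 = 6.392 mm.
At the allowable stress the elastic shortening the wall may impose is σL/E = 165 × 2825 / (208×10³) = 2.241 mm.
The gap must absorb the remainder: g_min = 6.392 − 2.241 = 4.151 mm.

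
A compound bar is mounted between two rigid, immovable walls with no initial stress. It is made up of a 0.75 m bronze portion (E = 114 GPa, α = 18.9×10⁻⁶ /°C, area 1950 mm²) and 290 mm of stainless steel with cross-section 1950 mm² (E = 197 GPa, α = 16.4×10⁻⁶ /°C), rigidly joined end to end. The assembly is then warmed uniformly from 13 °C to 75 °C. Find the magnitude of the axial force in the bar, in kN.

Free thermal expansion of the whole bar: Σ αᵢΔT Lᵢ = 18.9×10⁻⁶×62×750 + 16.4×10⁻⁶×62×290 = 1.174 mm.
Since the ends are fixed, an axial force P builds up, equal in every segment, with P · Σ Lᵢ/(AᵢEᵢ) = δ_free.
Σ Lᵢ/(AᵢEᵢ) = 750/(1950×114×10³) + 290/(1950×197×10³) = 4.129×10⁻⁶ mm/N.
So P = 1.174 / 4.129×10⁻⁶ = 284.3 kN, compressive.

P ≈ 284 kN (compressive)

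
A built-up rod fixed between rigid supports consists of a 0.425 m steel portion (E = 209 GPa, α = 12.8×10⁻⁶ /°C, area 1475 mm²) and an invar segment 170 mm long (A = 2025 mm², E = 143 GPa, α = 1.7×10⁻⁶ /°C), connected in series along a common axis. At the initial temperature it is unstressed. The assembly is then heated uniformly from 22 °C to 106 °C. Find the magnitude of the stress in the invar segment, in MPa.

Free thermal expansion of the whole bar: Σ αᵢΔT Lᵢ = 12.8×10⁻⁶×84×425 + 1.7×10⁻⁶×84×170 = 0.4812 mm.
The walls prevent any net length change, so an axial force P (same in every segment) develops. Compatibility: P · Σ Lᵢ/(AᵢEᵢ) = δ_free.
The series flexibility is Σ Lᵢ/(AᵢEᵢ) = 425/(1475×209×10³) + 170/(2025×143×10³) = 1.966×10⁻⁶ mm/N.
Hence P = δ_free / Σ(L/AE) = 0.4812/1.966×10⁻⁶ = 244.8 kN (compressive).
σ_{invar} = P / A = 244800 / 2025 = 120.9 MPa.

σ ≈ 121 MPa (compressive)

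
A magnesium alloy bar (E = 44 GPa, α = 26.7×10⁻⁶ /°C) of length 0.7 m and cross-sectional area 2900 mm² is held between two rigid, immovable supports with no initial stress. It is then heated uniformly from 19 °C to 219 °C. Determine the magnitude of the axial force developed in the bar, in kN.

Full restraint means ε = 0, so the stress is σ = EαΔT = 44×10³ × 26.7×10⁻⁶ × 200 = 235 MPa.
Then P = σA = 235 × 2900 mm² = 681.4 kN, compressive.

P ≈ 681 kN (compressive)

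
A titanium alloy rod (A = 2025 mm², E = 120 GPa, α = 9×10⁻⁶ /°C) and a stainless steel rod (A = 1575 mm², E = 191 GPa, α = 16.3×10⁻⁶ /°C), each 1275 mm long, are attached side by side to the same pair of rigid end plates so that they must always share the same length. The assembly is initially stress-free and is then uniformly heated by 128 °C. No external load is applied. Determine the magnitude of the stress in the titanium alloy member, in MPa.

The stainless steel has the larger α, so on heating it would change length more than the titanium alloy if both were free. The rigid plates force a common final length, so the stainless steel is put into compression and the titanium alloy into tension, with equal and opposite forces P (no external load).
Compatibility of the two members (thermal + elastic change equal): (α₁ − α₂)ΔT = P·[1/(A₁E₁) + 1/(A₂E₂)].
|α₁ − α₂|·ΔT = 7.3×10⁻⁶ × 128 = 0.0009344.
1/(A₁E₁) + 1/(A₂E₂) = 1/(2025×120×10³) + 1/(1575×191×10³) = 7.439×10⁻⁹ N⁻¹.
P = 0.0009344 / 7.439×10⁻⁹ = 125600 N = 125.6 kN.
σ_{titanium alloy} = P/A₁ = 125600/2025 = 62.03 MPa, tensile.

σ ≈ 62 MPa (tensile)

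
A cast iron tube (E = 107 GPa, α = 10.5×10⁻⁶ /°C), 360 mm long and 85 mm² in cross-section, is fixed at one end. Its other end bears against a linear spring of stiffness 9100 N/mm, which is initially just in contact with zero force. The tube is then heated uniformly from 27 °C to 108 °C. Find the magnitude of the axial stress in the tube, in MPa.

If the spring were absent the tube would lengthen by αΔT L = 10.5×10⁻⁶ × 81 × 360 = 0.3062 mm.
With a force P in the spring, the elastic change of the tube is PL/(AE) and that of the spring is P/k; compatibility requires their sum to equal δ_free.
So P = δ_free / [L/(AE) + 1/k] = 0.3062 / [ 360/(85×107×10³) + 1/(9100) ].
P = 0.3062 / 0.0001495 = 2048 N.
σ = P/A = 2048/85 = 24.1 MPa.

σ ≈ 24.1 MPa (compressive)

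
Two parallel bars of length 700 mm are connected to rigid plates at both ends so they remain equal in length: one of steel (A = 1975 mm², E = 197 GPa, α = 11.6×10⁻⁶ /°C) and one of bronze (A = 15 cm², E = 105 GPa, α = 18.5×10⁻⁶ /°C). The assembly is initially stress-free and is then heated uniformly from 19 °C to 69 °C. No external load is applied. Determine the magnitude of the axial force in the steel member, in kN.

The bronze has the larger α, so on heating it would change length more than the steel if both were free. The rigid plates force a common final length, so the bronze is put into compression and the steel into tension, with equal and opposite forces P (no external load).
Setting the final lengths equal and cancelling L: (α₁ − α₂)ΔT = P/(A₁E₁) + P/(A₂E₂).
|α₁ − α₂|·ΔT = 6.9×10⁻⁶ × 50 = 0.000345.
1/(A₁E₁) + 1/(A₂E₂) = 1/(1975×197×10³) + 1/(1500×105×10³) = 8.919×10⁻⁹ N⁻¹.
P = 0.000345 / 8.919×10⁻⁹ = 38680 N = 38.68 kN.

P ≈ 38.7 kN (tensile in the steel)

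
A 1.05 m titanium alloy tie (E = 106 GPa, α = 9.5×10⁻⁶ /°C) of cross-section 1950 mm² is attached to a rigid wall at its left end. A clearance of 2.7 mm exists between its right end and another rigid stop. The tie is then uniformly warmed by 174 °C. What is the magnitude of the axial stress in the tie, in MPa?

Unrestrained expansion: δ_free = αΔT L = 9.5×10⁻⁶ × 174 × 1050 = 1.736 mm.
Since δ_free = 1.74 mm is less than the 2.7 mm gap, the tie never touches the wall. No axial force develops.

σ ≈ 0 MPa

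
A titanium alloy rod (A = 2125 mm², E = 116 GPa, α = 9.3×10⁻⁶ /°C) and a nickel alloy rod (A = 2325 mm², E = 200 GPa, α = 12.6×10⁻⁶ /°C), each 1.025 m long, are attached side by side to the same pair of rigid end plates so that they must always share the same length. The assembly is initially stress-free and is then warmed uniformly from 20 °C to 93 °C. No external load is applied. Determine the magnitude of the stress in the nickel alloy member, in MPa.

Both members must finish at the same length. With the larger α, the nickel alloy tends to over-expand; the plates restrain it, putting the nickel alloy in compression and the titanium alloy in tension. With no external load the two internal forces are equal and opposite, magnitude P.
Setting the final lengths equal and cancelling L: (α₁ − α₂)ΔT = P/(A₁E₁) + P/(A₂E₂).
|α₁ − α₂|·ΔT = 3.3×10⁻⁶ × 73 = 0.0002409.
1/(A₁E₁) + 1/(A₂E₂) = 1/(2125×116×10³) + 1/(2325×200×10³) = 6.207×10⁻⁹ N⁻¹.
P = 0.0002409 / 6.207×10⁻⁹ = 38810 N = 38.81 kN.
σ_{nickel alloy} = P/A₂ = 38810/2325 = 16.69 MPa, compressive.

σ ≈ 16.7 MPa (compressive)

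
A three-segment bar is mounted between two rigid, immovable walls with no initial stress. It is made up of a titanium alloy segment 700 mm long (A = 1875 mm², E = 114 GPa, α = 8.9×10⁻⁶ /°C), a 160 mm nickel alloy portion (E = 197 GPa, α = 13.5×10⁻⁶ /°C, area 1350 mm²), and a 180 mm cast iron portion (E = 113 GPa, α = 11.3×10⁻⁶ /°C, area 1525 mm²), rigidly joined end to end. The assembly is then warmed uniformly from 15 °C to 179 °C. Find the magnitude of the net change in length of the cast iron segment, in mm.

Free thermal expansion of the whole bar: Σ αᵢΔT Lᵢ = 8.9×10⁻⁶×164×700 + 13.5×10⁻⁶×164×160 + 11.3×10⁻⁶×164×180 = 1.71 mm.
The rigid supports impose zero overall length change; the single axial force P common to all segments must satisfy P Σ Lᵢ/(AᵢEᵢ) = δ_free.
The series flexibility is Σ Lᵢ/(AᵢEᵢ) = 700/(1875×114×10³) + 160/(1350×197×10³) + 180/(1525×113×10³) = 4.921×10⁻⁶ mm/N.
Hence P = δ_free / Σ(L/AE) = 1.71/4.921×10⁻⁶ = 347.4 kN (compressive).
For the cast iron segment, free thermal change = 11.3×10⁻⁶×164×180 = 0.3336 mm and elastic change from P = 347400×180/(1525×113×10³) = 0.3629 mm; these oppose, so the net change is 0.0293 mm (segment shortens).

|ΔL| ≈ 0.0293 mm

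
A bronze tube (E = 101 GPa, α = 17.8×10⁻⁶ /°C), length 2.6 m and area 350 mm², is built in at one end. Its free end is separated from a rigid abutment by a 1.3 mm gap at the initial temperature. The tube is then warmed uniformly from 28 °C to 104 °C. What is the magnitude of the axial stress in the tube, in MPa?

σ ≈ 86.1 MPa (compressive)

Free thermal elongation = αΔT L = 17.8×10⁻⁶ × 76 × 2600 = 3.517 mm.
After closing the 1.3 mm clearance, 3.517 − 1.3 = 2.217 mm of expansion remains to be suppressed by the wall.
So σ = E(δ_free − g)/L = 101×10³ × 2.217/2600 = 86.13 MPa.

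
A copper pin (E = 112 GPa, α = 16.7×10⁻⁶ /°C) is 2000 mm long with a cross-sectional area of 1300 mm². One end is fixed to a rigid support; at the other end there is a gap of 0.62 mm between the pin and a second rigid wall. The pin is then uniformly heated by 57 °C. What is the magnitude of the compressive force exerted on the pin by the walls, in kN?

P ≈ 93.5 kN

If the wall were absent the pin would grow by αΔT L = 16.7×10⁻⁶ × 57 × 2000 = 1.904 mm.
After closing the 0.62 mm clearance, 1.904 − 0.62 = 1.284 mm of expansion remains to be suppressed by the wall.
Compatibility: PL/(AE) = 1.284 mm, so σ = P/A = E × (1.284/2000) = 71.89 MPa.
P = σA = 71.89 × 1300 = 93.46 kN.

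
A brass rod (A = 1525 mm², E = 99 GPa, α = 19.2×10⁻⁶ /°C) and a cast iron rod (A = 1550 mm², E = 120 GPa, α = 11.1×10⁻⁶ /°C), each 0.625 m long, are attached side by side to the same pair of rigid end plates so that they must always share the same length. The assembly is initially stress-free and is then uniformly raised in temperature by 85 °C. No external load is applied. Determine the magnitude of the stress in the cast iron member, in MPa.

Equilibrium of a rigid end plate with no external load gives equal and opposite internal forces ±P in the two members. Since α_{brass} > α_{cast iron}, heating drives the brass into compression and the cast iron into tension.
Setting the final lengths equal and cancelling L: (α₁ − α₂)ΔT = P/(A₁E₁) + P/(A₂E₂).
|α₁ − α₂|·ΔT = 8.1×10⁻⁶ × 85 = 0.0006885.
1/(A₁E₁) + 1/(A₂E₂) = 1/(1525×99×10³) + 1/(1550×120×10³) = 1.2×10⁻⁸ N⁻¹.
So P = 0.0006885 / 1.2×10⁻⁸ = 57.38 kN.
σ_{cast iron} = P/A₂ = 57380/1550 = 37.02 MPa, tensile.

σ ≈ 37 MPa (tensile)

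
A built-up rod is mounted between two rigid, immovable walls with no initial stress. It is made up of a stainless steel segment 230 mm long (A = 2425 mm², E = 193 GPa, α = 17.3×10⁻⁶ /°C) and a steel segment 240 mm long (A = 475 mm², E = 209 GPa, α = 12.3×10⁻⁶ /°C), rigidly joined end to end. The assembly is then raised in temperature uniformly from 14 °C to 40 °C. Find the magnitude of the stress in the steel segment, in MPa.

Free thermal expansion of the whole bar: Σ αᵢΔT Lᵢ = 17.3×10⁻⁶×26×230 + 12.3×10⁻⁶×26×240 = 0.1802 mm.
The rigid supports impose zero overall length change; the single axial force P common to all segments must satisfy P Σ Lᵢ/(AᵢEᵢ) = δ_free.
The series flexibility is Σ Lᵢ/(AᵢEᵢ) = 230/(2425×193×10³) + 240/(475×209×10³) = 2.909×10⁻⁶ mm/N.
P = 0.1802 / 2.909×10⁻⁶ = 61950 N = 61.95 kN, compressive.
σ_{steel} = P / A = 61950 / 475 = 130.4 MPa.

σ ≈ 130 MPa (compressive)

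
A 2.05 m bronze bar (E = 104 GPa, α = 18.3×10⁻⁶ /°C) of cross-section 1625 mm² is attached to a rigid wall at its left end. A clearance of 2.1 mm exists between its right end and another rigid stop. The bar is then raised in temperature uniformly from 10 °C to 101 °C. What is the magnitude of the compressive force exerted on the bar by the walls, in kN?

Free thermal elongation = αΔT L = 18.3×10⁻⁶ × 91 × 2050 = 3.414 mm.
The gap closes (δ_free > 2.1 mm) and the wall then resists a further 3.414 − 2.1 = 1.314 mm of expansion.
That suppressed elongation corresponds to σ = E·Δ/L = 104×10³ × 1.314/2050 = 66.65 MPa.
P = σA = 66.65 × 1625 = 108.3 kN.

P ≈ 108 kN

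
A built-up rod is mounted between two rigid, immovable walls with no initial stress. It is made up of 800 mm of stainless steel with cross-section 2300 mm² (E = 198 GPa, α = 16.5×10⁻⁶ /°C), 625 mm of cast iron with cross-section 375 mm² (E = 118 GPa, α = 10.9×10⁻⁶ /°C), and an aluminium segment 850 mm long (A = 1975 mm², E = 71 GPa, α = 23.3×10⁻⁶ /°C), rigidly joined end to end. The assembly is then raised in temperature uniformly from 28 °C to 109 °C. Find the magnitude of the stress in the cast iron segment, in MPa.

With the walls removed the bar would change length by δ_free = Σ αᵢΔT Lᵢ = 16.5×10⁻⁶×81×800 + 10.9×10⁻⁶×81×625 + 23.3×10⁻⁶×81×850 = 3.225 mm.
Since the ends are fixed, an axial force P builds up, equal in every segment, with P · Σ Lᵢ/(AᵢEᵢ) = δ_free.
Σ Lᵢ/(AᵢEᵢ) = 800/(2300×198×10³) + 625/(375×118×10³) + 850/(1975×71×10³) = 2.194×10⁻⁵ mm/N.
So P = 3.225 / 2.194×10⁻⁵ = 147 kN, compressive.
σ_{cast iron} = P / A = 147000 / 375 = 392 MPa.

σ ≈ 392 MPa (compressive)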